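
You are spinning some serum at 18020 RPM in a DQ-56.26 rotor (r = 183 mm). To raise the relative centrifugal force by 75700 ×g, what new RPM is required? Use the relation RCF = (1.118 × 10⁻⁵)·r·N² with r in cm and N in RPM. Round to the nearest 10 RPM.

r = 183 mm = 18.3 cm
Current RCF = 1.118 × 10⁻⁵ × 18.3 × (18020)² = 1.118 × 10⁻⁵ × 18.3 × 324,720,400 ≈ 66,435.8 × g
Target RCF = 66,435.8 + 75,700 = 142,135.8 × g
N² = 142,135.8 / (20.4594 × 10⁻⁵) = 694,721,253
N ≈ √694,721,253 ≈ 26,357.6

N₂ ≈ 26360 RPM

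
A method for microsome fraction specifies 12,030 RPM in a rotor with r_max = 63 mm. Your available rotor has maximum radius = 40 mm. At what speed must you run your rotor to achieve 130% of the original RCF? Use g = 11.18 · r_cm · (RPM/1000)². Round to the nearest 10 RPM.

≈ 17210 RPM

Original rotor: r = 63 mm = 6.3 cm
RCF = 11.18 × r × (N/1000)²
RCF_original = 11.18 × 6.3 × (12.03)² = 11.18 × 6.3 × 144.7209 ≈ 10,193.3 × g
Target RCF = 1.3 × 10,193.3 ≈ 13,251.3 × g
Your rotor: r = 40 mm = 4.0 cm
13,251.3 = 11.18 × 4 × (N/1000)²
(N/1000)² = 13,251.3 / 44.72 = 296.3171
N = 1000 × √296.3171 ≈ 17,213.9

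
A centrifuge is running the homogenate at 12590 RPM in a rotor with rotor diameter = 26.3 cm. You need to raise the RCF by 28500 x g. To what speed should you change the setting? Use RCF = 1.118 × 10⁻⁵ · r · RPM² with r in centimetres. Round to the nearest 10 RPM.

r = 26.3 / 2 = 13.15 cm
Current RCF = 1.118 × 10⁻⁵ × 13.15 × (12590)² = 1.118 × 10⁻⁵ × 13.15 × 158,508,100 ≈ 23,303.4 × g
Target RCF = 23,303.4 + 28,500 = 51,803.4 × g
N² = 51,803.4 / (14.7017 × 10⁻⁵) = 352,363,332
N ≈ √352,363,332 ≈ 18,771.3

18770 RPM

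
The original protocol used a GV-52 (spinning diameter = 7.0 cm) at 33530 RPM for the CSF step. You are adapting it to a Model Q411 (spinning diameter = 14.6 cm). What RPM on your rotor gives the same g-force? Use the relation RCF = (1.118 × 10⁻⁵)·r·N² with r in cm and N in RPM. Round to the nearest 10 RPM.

≈ 23220 RPM

Original rotor: r = 7.0 / 2 = 3.5 cm
RCF = 1.118 × 10⁻⁵ × r × N²
RCF_original = 1.118 × 10⁻⁵ × 3.5 × (33530)² = 1.118 × 10⁻⁵ × 3.5 × 1,124,260,900 ≈ 43,992.3 × g
Your rotor: r = 14.6 / 2 = 7.3 cm
43,992.3 = 1.118 × 10⁻⁵ × 7.3 × N²
N² = 43,992.3 / (8.1614 × 10⁻⁵) = 539,028,843
N ≈ √539,028,843 ≈ 23,217.0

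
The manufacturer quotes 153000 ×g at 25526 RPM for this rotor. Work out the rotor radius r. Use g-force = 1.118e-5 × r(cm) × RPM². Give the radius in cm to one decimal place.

21.0 cm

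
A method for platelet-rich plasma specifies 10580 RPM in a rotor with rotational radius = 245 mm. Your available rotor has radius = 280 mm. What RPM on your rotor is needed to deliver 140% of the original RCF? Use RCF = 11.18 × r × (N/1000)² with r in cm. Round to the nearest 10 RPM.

Original rotor: r = 245 mm = 24.5 cm
RCF = 11.18 × r × (N/1000)²
RCF_original = 11.18 × 24.5 × (10.58)² = 11.18 × 24.5 × 111.9364 ≈ 30,660.5 × g
Target RCF = 1.4 × 30,660.5 ≈ 42,924.7 × g
Your rotor: r = 280 mm = 28.0 cm
42,924.7 = 11.18 × 28 × (N/1000)²
(N/1000)² = 42,924.7 / 313.04 = 137.1221
N = 1000 × √137.1221 ≈ 11,709.9

≈ 11710 RPM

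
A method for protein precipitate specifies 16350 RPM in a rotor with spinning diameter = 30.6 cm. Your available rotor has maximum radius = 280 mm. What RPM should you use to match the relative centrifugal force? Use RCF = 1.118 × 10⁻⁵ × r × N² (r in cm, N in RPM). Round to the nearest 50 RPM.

≈ 12100 RPM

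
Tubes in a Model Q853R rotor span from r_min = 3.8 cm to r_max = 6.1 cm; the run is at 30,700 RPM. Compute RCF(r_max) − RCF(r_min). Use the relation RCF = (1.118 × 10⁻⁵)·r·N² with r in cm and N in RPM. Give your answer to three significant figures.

ΔRCF = 1.118 × 10⁻⁵ × (r_max − r_min) × N² = 1.118 × 10⁻⁵ × 2.3 × 942,490,000 ≈ 24,235.2

ΔRCF ≈ 24200 × g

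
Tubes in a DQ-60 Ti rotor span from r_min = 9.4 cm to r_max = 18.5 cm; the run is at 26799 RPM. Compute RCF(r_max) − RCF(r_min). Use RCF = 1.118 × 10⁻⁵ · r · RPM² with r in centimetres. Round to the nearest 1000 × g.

ΔRCF = 1.118 × 10⁻⁵ × (r_max − r_min) × N² = 1.118 × 10⁻⁵ × 9.1 × 718,186,401 ≈ 73,066.8

ΔRCF ≈ 73000 ×g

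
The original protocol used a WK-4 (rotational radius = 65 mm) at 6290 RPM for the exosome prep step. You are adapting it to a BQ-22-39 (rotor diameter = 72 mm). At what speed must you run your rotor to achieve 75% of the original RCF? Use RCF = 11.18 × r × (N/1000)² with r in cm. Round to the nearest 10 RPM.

7320 RPM

Original rotor: r = 65 mm = 6.5 cm
RCF_original = 11.18 × 6.5 × (6.29)² = 11.18 × 6.5 × 39.5641 ≈ 2,875.1 × g
Target RCF = 0.75 × 2,875.1 ≈ 2,156.3 × g
Your rotor: r = 72 mm / 2 = 36 mm = 3.6 cm
2,156.3 = 11.18 × 3.6 × (N/1000)²
(N/1000)² = 2,156.3 / 40.248 = 53.57533
N = 1000 × √53.57533 ≈ 7,319.5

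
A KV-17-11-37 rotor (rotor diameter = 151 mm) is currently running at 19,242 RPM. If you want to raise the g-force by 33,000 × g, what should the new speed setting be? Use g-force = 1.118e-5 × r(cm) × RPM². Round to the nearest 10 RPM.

r = 151 mm / 2 = 75.5 mm = 7.55 cm
Current RCF = 1.118 × 10⁻⁵ × 7.55 × (19242)² = 1.118 × 10⁻⁵ × 7.55 × 370,254,564 ≈ 31,252.8 × g
Target RCF = 31,252.8 + 33,000 = 64,252.8 × g
N² = 64,252.8 / (8.4409 × 10⁻⁵) = 761,207,928
N ≈ √761,207,928 ≈ 27,590.0

27590 RPM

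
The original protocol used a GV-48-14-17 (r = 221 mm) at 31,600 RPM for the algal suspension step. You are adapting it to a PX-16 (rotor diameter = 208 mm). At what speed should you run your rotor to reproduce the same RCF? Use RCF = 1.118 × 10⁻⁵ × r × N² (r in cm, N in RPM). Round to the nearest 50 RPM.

≈ 46050 RPM

Original rotor: r = 221 mm = 22.1 cm
RCF_original = 1.118 × 10⁻⁵ × 22.1 × (31600)² = 1.118 × 10⁻⁵ × 22.1 × 998,560,000 ≈ 246,722.2 × g
Your rotor: r = 208 mm / 2 = 104 mm = 10.4 cm
246,722.2 = 1.118 × 10⁻⁵ × 10.4 × N²
N² = 246,722.2 / (11.6272 × 10⁻⁵) = 2,121,939,934
N ≈ √2,121,939,934 ≈ 46,064.5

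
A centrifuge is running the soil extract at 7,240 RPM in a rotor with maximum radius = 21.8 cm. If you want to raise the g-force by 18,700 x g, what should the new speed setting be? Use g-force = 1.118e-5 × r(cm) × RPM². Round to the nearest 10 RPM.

Current RCF = 1.118 × 10⁻⁵ × 21.8 × (7240)² = 1.118 × 10⁻⁵ × 21.8 × 52,417,600 ≈ 12,775.4 × g
Target RCF = 12,775.4 + 18,700 = 31,475.4 × g
N² = 31,475.4 / (24.3724 × 10⁻⁵) = 129,143,621
N ≈ √129,143,621 ≈ 11,364.1

N₂ ≈ 11360 RPM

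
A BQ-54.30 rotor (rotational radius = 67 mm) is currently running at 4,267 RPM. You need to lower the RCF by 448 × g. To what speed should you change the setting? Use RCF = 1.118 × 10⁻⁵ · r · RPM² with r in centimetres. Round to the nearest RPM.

r = 67 mm = 6.7 cm
Current RCF = 1.118 × 10⁻⁵ × 6.7 × (4267)² = 1.118 × 10⁻⁵ × 6.7 × 18,207,289 ≈ 1,363.8 × g
Target RCF = 1,363.8 − 448 = 915.8 × g
N² = 915.8 / (7.4906 × 10⁻⁵) = 12,225,990
N ≈ √12,225,990 ≈ 3,496.6

N₂ ≈ 3497 RPM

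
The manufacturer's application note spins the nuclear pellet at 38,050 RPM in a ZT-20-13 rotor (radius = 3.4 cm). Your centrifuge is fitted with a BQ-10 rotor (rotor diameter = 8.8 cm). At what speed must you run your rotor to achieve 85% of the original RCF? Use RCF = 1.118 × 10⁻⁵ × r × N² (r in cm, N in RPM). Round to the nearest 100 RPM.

30800 RPM

RCF = 1.118 × 10⁻⁵ × r × N²
RCF_original = 1.118 × 10⁻⁵ × 3.4 × (38050)² = 1.118 × 10⁻⁵ × 3.4 × 1,447,802,500 ≈ 55,033.9 × g
Target RCF = 0.85 × 55,033.9 ≈ 46,778.8 × g
Your rotor: r = 8.8 / 2 = 4.4 cm
46,778.8 = 1.118 × 10⁻⁵ × 4.4 × N²
N² = 46,778.8 / (4.9192 × 10⁻⁵) = 950,943,243
N ≈ √950,943,243 ≈ 30,837.4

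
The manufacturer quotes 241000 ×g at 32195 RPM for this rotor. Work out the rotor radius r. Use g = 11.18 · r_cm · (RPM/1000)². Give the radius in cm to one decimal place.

r ≈ 20.8 cm

RCF = 11.18 × r × (N/1000)²
241000 = 11.18 × r × (32.195)²
r = 241000 / (11.18 × 1036.518025) = 241000 / 11588.27 ≈ 20.797 cm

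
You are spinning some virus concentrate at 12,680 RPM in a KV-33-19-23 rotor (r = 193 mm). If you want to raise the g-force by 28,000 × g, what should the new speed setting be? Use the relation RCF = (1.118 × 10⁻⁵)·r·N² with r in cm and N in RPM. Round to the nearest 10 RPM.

r = 193 mm = 19.3 cm
Current RCF = 1.118 × 10⁻⁵ × 19.3 × (12680)² = 1.118 × 10⁻⁵ × 19.3 × 160,782,400 ≈ 34,692.7 × g
Target RCF = 34,692.7 + 28,000 = 62,692.7 × g
N² = 62,692.7 / (21.5774 × 10⁻⁵) = 290,547,981
N ≈ √290,547,981 ≈ 17,045.5

N₂ ≈ 17050 RPM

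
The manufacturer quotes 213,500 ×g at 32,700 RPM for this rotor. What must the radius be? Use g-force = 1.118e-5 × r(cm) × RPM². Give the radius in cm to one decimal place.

213500 = 1.118 × 10⁻⁵ × r × (32700)²
r = 213500 / (1.118 × 10⁻⁵ × 1,069,290,000) = 213500 / 11954.66 ≈ 17.859 cm

r ≈ 17.9 cm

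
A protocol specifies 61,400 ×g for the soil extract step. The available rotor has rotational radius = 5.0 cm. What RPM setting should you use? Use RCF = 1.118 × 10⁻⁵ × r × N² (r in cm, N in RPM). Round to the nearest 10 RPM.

≈ 33140 RPM

RCF = 1.118 × 10⁻⁵ × r × N²
61,400 = 1.118 × 10⁻⁵ × 5 × N²
N² = 61,400 / (5.59 × 10⁻⁵) = 1,098,389,982
N ≈ √1,098,389,982 ≈ 33,142.0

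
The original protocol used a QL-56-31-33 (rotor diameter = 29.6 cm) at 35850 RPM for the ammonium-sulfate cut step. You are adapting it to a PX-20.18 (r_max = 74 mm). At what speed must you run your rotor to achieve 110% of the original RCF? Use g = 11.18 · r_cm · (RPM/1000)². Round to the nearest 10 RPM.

53170 RPM

Original rotor: r = 29.6 / 2 = 14.8 cm
RCF_original = 11.18 × 14.8 × (35.85)² = 11.18 × 14.8 × 1,285.2225 ≈ 212,658.1 × g
Target RCF = 1.1 × 212,658.1 ≈ 233,923.9 × g
Your rotor: r = 74 mm = 7.4 cm
233,923.9 = 11.18 × 7.4 × (N/1000)²
(N/1000)² = 233,923.9 / 82.732 = 2827.49
N = 1000 × √2827.49 ≈ 53,174.1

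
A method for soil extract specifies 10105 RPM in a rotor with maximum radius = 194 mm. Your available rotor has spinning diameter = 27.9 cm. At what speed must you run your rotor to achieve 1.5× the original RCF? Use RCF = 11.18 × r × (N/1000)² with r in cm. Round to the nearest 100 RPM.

14600 RPM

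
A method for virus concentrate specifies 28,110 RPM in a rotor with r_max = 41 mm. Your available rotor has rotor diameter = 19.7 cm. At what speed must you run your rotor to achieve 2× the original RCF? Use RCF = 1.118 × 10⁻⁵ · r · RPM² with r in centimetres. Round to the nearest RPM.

≈ 25648 RPM

Original rotor: r = 41 mm = 4.1 cm
RCF_original = 1.118 × 10⁻⁵ × 4.1 × (28110)² = 1.118 × 10⁻⁵ × 4.1 × 790,172,100 ≈ 36,219.9 × g
Target RCF = 2 × 36,219.9 ≈ 72,439.8 × g
Your rotor: r = 19.7 / 2 = 9.85 cm
72,439.8 = 1.118 × 10⁻⁵ × 9.85 × N²
N² = 72,439.8 / (11.0123 × 10⁻⁵) = 657,808,087
N ≈ √657,808,087 ≈ 25,647.8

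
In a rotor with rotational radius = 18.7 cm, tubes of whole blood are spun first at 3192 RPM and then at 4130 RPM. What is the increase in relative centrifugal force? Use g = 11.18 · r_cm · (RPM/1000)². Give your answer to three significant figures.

RCF₁ = 11.18 × 18.7 × (3.192)² = 11.18 × 18.7 × 10.188864 ≈ 2,130.1 × g
RCF₂ = 11.18 × 18.7 × (4.13)² = 11.18 × 18.7 × 17.0569 ≈ 3,566 × g
Increase = 3,566 − 2,130.1 = 1,435.9

1440 × g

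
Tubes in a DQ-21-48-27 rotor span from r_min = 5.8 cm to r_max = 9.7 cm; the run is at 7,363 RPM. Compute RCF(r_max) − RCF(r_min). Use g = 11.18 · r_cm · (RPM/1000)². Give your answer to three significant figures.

≈ 2360 × g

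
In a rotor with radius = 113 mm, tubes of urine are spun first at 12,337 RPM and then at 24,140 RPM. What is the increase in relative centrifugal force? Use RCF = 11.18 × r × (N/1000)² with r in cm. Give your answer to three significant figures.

r = 113 mm = 11.3 cm
RCF₁ = 11.18 × 11.3 × (12.337)² = 11.18 × 11.3 × 152.201569 ≈ 19,228.2 × g
RCF₂ = 11.18 × 11.3 × (24.14)² = 11.18 × 11.3 × 582.7396 ≈ 73,619.8 × g
Increase = 73,619.8 − 19,228.2 = 54,391.6

54400 × g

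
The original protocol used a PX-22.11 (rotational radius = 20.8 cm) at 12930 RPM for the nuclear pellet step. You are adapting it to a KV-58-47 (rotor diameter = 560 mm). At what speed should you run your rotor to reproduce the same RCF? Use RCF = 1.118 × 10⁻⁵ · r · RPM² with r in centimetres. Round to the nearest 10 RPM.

RCF = 1.118 × 10⁻⁵ × r × N²
RCF_original = 1.118 × 10⁻⁵ × 20.8 × (12930)² = 1.118 × 10⁻⁵ × 20.8 × 167,184,900 ≈ 38,877.8 × g
Your rotor: r = 560 mm / 2 = 280 mm = 28 cm
38,877.8 = 1.118 × 10⁻⁵ × 28 × N²
N² = 38,877.8 / (31.304 × 10⁻⁵) = 124,194,352
N ≈ √124,194,352 ≈ 11,144.3

11140 RPM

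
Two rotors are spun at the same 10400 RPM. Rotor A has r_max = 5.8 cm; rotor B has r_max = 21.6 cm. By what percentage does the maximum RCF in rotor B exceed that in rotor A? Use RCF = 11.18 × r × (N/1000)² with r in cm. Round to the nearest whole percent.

272%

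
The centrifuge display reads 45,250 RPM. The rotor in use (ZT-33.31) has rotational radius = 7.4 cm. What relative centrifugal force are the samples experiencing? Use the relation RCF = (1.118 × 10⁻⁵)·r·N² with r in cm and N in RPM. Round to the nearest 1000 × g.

RCF ≈ 169000 x g

RCF = 1.118 × 10⁻⁵ × r × N²
RCF = 1.118 × 10⁻⁵ × 7.4 × (45250)² = 1.118 × 10⁻⁵ × 7.4 × 2,047,562,500 ≈ 169,398.9 × g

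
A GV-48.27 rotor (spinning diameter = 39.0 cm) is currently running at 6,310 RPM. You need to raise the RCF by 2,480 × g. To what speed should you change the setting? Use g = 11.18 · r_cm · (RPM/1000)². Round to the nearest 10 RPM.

7150 RPM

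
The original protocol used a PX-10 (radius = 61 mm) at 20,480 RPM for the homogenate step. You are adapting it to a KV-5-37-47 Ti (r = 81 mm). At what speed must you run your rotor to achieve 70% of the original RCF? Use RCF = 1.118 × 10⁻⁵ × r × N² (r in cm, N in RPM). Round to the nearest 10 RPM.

≈ 14870 RPM

Original rotor: r = 61 mm = 6.1 cm
RCF_original = 1.118 × 10⁻⁵ × 6.1 × (20480)² = 1.118 × 10⁻⁵ × 6.1 × 419,430,400 ≈ 28,604.3 × g
Target RCF = 0.7 × 28,604.3 ≈ 20,023 × g
Your rotor: r = 81 mm = 8.1 cm
20,023 = 1.118 × 10⁻⁵ × 8.1 × N²
N² = 20,023 / (9.0558 × 10⁻⁵) = 221,106,915
N ≈ √221,106,915 ≈ 14,869.7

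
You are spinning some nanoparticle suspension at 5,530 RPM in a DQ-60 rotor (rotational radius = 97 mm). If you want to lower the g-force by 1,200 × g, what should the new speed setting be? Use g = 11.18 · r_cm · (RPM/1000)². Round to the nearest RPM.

4418 RPM

r = 97 mm = 9.7 cm
Current RCF = 11.18 × 9.7 × (5.53)² = 11.18 × 9.7 × 30.5809 ≈ 3,316.4 × g
Target RCF = 3,316.4 − 1,200 = 2,116.4 × g
(N/1000)² = 2,116.4 / 108.446 = 19.5157
N = 1000 × √19.5157 ≈ 4,417.7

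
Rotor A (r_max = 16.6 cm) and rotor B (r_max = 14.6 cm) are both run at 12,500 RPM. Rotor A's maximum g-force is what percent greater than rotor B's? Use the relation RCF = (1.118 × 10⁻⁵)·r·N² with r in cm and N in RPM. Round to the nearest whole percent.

14%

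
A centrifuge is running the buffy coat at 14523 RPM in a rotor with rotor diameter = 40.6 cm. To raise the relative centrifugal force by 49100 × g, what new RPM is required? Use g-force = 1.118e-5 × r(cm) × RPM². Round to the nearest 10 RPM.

20670 RPM

r = 40.6 / 2 = 20.3 cm
Current RCF = 1.118 × 10⁻⁵ × 20.3 × (14523)² = 1.118 × 10⁻⁵ × 20.3 × 210,917,529 ≈ 47,868.6 × g
Target RCF = 47,868.6 + 49,100 = 96,968.6 × g
N² = 96,968.6 / (22.6954 × 10⁻⁵) = 427,261,031
N ≈ √427,261,031 ≈ 20,670.3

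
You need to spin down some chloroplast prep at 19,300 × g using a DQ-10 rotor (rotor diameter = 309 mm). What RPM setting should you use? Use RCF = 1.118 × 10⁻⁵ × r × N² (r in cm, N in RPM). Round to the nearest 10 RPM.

10570 RPM

r = 309 mm / 2 = 154.5 mm = 15.45 cm
RCF = 1.118 × 10⁻⁵ × r × N²
19,300 = 1.118 × 10⁻⁵ × 15.45 × N²
N² = 19,300 / (17.2731 × 10⁻⁵) = 111,734,431
N ≈ √111,734,431 ≈ 10,570.5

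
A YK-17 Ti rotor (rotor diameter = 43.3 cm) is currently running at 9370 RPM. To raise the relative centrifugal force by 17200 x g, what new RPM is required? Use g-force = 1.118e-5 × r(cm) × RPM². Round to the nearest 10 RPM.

r = 43.3 / 2 = 21.65 cm
Current RCF = 1.118 × 10⁻⁵ × 21.65 × (9370)² = 1.118 × 10⁻⁵ × 21.65 × 87,796,900 ≈ 21,251 × g
Target RCF = 21,251 + 17,200 = 38,451 × g
N² = 38,451 / (24.2047 × 10⁻⁵) = 158,857,577
N ≈ √158,857,577 ≈ 12,603.9

12600 RPM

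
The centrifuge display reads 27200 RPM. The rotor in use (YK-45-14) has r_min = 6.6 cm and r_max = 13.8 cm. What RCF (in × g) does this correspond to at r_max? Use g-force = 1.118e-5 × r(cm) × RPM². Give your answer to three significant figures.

114000 × g

Use r_max = 13.8 cm.
RCF = 1.118 × 10⁻⁵ × r × N²
RCF = 1.118 × 10⁻⁵ × 13.8 × (27200)² = 1.118 × 10⁻⁵ × 13.8 × 739,840,000 ≈ 114,145.5 × g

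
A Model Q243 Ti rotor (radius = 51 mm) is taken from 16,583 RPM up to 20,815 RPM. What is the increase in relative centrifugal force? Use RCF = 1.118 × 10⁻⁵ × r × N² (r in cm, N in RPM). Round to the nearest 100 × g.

9000 g

r = 51 mm = 5.1 cm
RCF₁ = 1.118 × 10⁻⁵ × 5.1 × (16583)² = 1.118 × 10⁻⁵ × 5.1 × 274,995,889 ≈ 15,679.7 × g
RCF₂ = 1.118 × 10⁻⁵ × 5.1 × (20815)² = 1.118 × 10⁻⁵ × 5.1 × 433,264,225 ≈ 24,703.9 × g
Increase = 24,703.9 − 15,679.7 = 9,024.2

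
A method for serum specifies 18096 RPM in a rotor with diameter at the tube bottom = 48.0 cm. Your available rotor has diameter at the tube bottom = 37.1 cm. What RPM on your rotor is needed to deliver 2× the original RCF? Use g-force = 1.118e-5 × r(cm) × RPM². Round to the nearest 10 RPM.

Original rotor: r = 48.0 / 2 = 24 cm
RCF_original = 1.118 × 10⁻⁵ × 24 × (18096)² = 1.118 × 10⁻⁵ × 24 × 327,465,216 ≈ 87,865.5 × g
Target RCF = 2 × 87,865.5 ≈ 175,731 × g
Your rotor: r = 37.1 / 2 = 18.55 cm
175,731 = 1.118 × 10⁻⁵ × 18.55 × N²
N² = 175,731 / (20.7389 × 10⁻⁵) = 847,349,667
N ≈ √847,349,667 ≈ 29,109.3

29110 RPM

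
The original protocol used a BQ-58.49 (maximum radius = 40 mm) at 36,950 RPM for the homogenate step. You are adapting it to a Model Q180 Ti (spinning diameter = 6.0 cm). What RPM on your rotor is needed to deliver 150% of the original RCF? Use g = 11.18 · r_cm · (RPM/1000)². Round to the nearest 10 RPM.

Original rotor: r = 40 mm = 4.0 cm
RCF = 11.18 × r × (N/1000)²
RCF_original = 11.18 × 4 × (36.95)² = 11.18 × 4 × 1,365.3025 ≈ 61,056.3 × g
Target RCF = 1.5 × 61,056.3 ≈ 91,584.5 × g
Your rotor: r = 6.0 / 2 = 3 cm
91,584.5 = 11.18 × 3 × (N/1000)²
(N/1000)² = 91,584.5 / 33.54 = 2730.605
N = 1000 × √2730.605 ≈ 52,255.2

52260 RPM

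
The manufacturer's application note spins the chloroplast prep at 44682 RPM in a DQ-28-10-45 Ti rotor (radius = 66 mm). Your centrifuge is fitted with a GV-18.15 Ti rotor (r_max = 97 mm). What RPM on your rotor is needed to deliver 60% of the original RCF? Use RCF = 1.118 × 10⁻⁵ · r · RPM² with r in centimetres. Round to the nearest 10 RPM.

Original rotor: r = 66 mm = 6.6 cm
RCF = 1.118 × 10⁻⁵ × r × N²
RCF_original = 1.118 × 10⁻⁵ × 6.6 × (44682)² = 1.118 × 10⁻⁵ × 6.6 × 1,996,481,124 ≈ 147,316.3 × g
Target RCF = 0.6 × 147,316.3 ≈ 88,389.8 × g
Your rotor: r = 97 mm = 9.7 cm
88,389.8 = 1.118 × 10⁻⁵ × 9.7 × N²
N² = 88,389.8 / (10.8446 × 10⁻⁵) = 815,058,186
N ≈ √815,058,186 ≈ 28,549.2

≈ 28550 RPM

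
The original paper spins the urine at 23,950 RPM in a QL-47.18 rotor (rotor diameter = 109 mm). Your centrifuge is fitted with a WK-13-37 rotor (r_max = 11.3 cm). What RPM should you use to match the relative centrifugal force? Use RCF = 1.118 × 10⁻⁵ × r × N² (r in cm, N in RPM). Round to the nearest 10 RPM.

16630 RPM

Original rotor: r = 109 mm / 2 = 54.5 mm = 5.45 cm
RCF_original = 1.118 × 10⁻⁵ × 5.45 × (23950)² = 1.118 × 10⁻⁵ × 5.45 × 573,602,500 ≈ 34,950.2 × g
34,950.2 = 1.118 × 10⁻⁵ × 11.3 × N²
N² = 34,950.2 / (12.6334 × 10⁻⁵) = 276,649,200
N ≈ √276,649,200 ≈ 16,632.8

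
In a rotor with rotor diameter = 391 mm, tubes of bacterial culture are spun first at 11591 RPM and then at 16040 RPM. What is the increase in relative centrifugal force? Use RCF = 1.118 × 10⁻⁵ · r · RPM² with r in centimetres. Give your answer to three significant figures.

≈ 26900 x g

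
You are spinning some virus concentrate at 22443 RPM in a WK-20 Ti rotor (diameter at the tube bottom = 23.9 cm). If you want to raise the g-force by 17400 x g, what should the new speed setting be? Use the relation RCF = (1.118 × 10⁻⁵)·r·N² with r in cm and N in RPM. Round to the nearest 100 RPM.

≈ 25200 RPM

r = 23.9 / 2 = 11.95 cm
Current RCF = 1.118 × 10⁻⁵ × 11.95 × (22443)² = 1.118 × 10⁻⁵ × 11.95 × 503,688,249 ≈ 67,293.3 × g
Target RCF = 67,293.3 + 17,400 = 84,693.3 × g
N² = 84,693.3 / (13.3601 × 10⁻⁵) = 633,927,141
N ≈ √633,927,141 ≈ 25,177.9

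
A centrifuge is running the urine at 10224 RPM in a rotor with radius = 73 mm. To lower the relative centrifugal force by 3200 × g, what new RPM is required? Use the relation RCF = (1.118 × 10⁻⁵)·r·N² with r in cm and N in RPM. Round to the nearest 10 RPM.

r = 73 mm = 7.3 cm
Current RCF = 1.118 × 10⁻⁵ × 7.3 × (10224)² = 1.118 × 10⁻⁵ × 7.3 × 104,530,176 ≈ 8,531.1 × g
Target RCF = 8,531.1 − 3,200 = 5,331.1 × g
N² = 5,331.1 / (8.1614 × 10⁻⁵) = 65,320,901
N ≈ √65,320,901 ≈ 8,082.1

≈ 8080 RPM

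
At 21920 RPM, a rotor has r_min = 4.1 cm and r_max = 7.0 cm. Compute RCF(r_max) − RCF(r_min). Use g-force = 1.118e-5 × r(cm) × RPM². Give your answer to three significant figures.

RCF_max = 1.118 × 10⁻⁵ × 7 × (21920)² = 1.118 × 10⁻⁵ × 7 × 480,486,400 ≈ 37,602.9 × g
RCF_min = 1.118 × 10⁻⁵ × 4.1 × (21920)² = 1.118 × 10⁻⁵ × 4.1 × 480,486,400 ≈ 22,024.5 × g
ΔRCF = 37,602.9 − 22,024.5 = 15,578.4

ΔRCF ≈ 15600 ×g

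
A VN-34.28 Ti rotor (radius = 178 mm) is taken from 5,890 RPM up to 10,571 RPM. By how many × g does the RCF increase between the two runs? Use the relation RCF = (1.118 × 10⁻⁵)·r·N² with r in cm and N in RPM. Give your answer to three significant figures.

≈ 15300 × g

r = 178 mm = 17.8 cm
RCF₁ = 1.118 × 10⁻⁵ × 17.8 × (5890)² = 1.118 × 10⁻⁵ × 17.8 × 34,692,100 ≈ 6,903.9 × g
RCF₂ = 1.118 × 10⁻⁵ × 17.8 × (10571)² = 1.118 × 10⁻⁵ × 17.8 × 111,746,041 ≈ 22,237.9 × g
Increase = 22,237.9 − 6,903.9 = 15,334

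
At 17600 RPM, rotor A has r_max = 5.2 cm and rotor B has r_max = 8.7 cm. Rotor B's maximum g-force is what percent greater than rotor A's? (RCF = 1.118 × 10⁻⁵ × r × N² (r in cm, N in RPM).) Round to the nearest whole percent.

67%

At equal RPM, RCF scales linearly with r: ratio = 8.7 / 5.2 = 1.6731.
So rotor B delivers 67.3% more g-force.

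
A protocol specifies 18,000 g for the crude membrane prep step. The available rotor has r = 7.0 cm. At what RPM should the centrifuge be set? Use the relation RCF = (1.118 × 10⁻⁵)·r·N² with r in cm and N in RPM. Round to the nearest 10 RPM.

≈ 15170 RPM

RCF = 1.118 × 10⁻⁵ × r × N²
18,000 = 1.118 × 10⁻⁵ × 7 × N²
N² = 18,000 / (7.826 × 10⁻⁵) = 230,002,556
N ≈ √230,002,556 ≈ 15,165.8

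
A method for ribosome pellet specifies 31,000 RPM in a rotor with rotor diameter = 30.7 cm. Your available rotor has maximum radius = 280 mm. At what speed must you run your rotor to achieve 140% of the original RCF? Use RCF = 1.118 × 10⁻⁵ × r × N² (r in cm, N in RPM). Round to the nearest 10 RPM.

27160 RPM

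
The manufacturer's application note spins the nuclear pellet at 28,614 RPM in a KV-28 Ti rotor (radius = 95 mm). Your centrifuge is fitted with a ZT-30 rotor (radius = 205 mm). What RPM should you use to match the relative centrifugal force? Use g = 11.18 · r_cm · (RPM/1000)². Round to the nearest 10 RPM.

≈ 19480 RPM

Original rotor: r = 95 mm = 9.5 cm
RCF_original = 11.18 × 9.5 × (28.614)² = 11.18 × 9.5 × 818.760996 ≈ 86,960.6 × g
Your rotor: r = 205 mm = 20.5 cm
86,960.6 = 11.18 × 20.5 × (N/1000)²
(N/1000)² = 86,960.6 / 229.19 = 379.4258
N = 1000 × √379.4258 ≈ 19,478.9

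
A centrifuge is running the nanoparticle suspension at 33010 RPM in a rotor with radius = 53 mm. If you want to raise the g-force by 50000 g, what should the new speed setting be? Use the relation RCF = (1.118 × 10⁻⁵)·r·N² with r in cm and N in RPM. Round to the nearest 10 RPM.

N₂ ≈ 43970 RPM

r = 53 mm = 5.3 cm
Current RCF = 1.118 × 10⁻⁵ × 5.3 × (33010)² = 1.118 × 10⁻⁵ × 5.3 × 1,089,660,100 ≈ 64,566.7 × g
Target RCF = 64,566.7 + 50,000 = 114,566.7 × g
N² = 114,566.7 / (5.9254 × 10⁻⁵) = 1,933,484,659
N ≈ √1,933,484,659 ≈ 43,971.4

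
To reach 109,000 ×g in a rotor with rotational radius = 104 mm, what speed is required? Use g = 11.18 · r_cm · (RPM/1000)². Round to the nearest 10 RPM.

r = 104 mm = 10.4 cm
RCF = 11.18 × r × (N/1000)²
109,000 = 11.18 × 10.4 × (N/1000)²
(N/1000)² = 109,000 / 116.272 = 937.457
N = 1000 × √937.457 ≈ 30,617.9

30620 RPM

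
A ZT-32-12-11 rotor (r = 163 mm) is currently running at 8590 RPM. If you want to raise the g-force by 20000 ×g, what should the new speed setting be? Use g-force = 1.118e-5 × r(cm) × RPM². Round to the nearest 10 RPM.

r = 163 mm = 16.3 cm
Current RCF = 1.118 × 10⁻⁵ × 16.3 × (8590)² = 1.118 × 10⁻⁵ × 16.3 × 73,788,100 ≈ 13,446.7 × g
Target RCF = 13,446.7 + 20,000 = 33,446.7 × g
N² = 33,446.7 / (18.2234 × 10⁻⁵) = 183,537,101
N ≈ √183,537,101 ≈ 13,547.6

≈ 13550 RPM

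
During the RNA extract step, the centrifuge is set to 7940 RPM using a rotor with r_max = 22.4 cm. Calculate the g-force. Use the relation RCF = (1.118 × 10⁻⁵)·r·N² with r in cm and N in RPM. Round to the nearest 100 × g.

15800 × g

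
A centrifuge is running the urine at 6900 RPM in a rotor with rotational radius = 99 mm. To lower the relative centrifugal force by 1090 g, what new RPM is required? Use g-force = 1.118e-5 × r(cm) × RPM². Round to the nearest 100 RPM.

N₂ ≈ 6100 RPM

r = 99 mm = 9.9 cm
Current RCF = 1.118 × 10⁻⁵ × 9.9 × (6900)² = 1.118 × 10⁻⁵ × 9.9 × 47,610,000 ≈ 5,269.6 × g
Target RCF = 5,269.6 − 1,090 = 4,179.6 × g
N² = 4,179.6 / (11.0682 × 10⁻⁵) = 37,762,238
N ≈ √37,762,238 ≈ 6,145.1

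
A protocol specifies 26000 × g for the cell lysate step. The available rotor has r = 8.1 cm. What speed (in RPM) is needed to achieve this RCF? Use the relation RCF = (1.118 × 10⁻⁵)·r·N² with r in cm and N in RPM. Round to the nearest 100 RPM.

16900 RPM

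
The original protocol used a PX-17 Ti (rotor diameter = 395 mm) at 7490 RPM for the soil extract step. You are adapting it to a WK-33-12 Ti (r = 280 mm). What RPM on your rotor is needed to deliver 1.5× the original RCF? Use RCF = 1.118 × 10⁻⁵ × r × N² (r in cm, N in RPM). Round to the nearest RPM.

Original rotor: r = 395 mm / 2 = 197.5 mm = 19.75 cm
RCF_original = 1.118 × 10⁻⁵ × 19.75 × (7490)² = 1.118 × 10⁻⁵ × 19.75 × 56,100,100 ≈ 12,387.2 × g
Target RCF = 1.5 × 12,387.2 ≈ 18,580.8 × g
Your rotor: r = 280 mm = 28.0 cm
18,580.8 = 1.118 × 10⁻⁵ × 28 × N²
N² = 18,580.8 / (31.304 × 10⁻⁵) = 59,355,993
N ≈ √59,355,993 ≈ 7,704.3

7704 RPM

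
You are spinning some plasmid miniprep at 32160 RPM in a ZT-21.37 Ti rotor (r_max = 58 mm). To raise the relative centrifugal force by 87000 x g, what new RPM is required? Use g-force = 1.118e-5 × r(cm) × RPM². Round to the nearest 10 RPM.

r = 58 mm = 5.8 cm
Current RCF = 1.118 × 10⁻⁵ × 5.8 × (32160)² = 1.118 × 10⁻⁵ × 5.8 × 1,034,265,600 ≈ 67,065.9 × g
Target RCF = 67,065.9 + 87,000 = 154,065.9 × g
N² = 154,065.9 / (6.4844 × 10⁻⁵) = 2,375,946,888
N ≈ √2,375,946,888 ≈ 48,743.7

48740 RPM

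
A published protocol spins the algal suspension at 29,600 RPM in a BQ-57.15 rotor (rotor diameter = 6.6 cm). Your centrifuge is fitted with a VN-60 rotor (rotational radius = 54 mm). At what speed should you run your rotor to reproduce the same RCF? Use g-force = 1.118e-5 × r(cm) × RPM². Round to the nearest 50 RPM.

Original rotor: r = 6.6 / 2 = 3.3 cm
RCF_original = 1.118 × 10⁻⁵ × 3.3 × (29600)² = 1.118 × 10⁻⁵ × 3.3 × 876,160,000 ≈ 32,325 × g
Your rotor: r = 54 mm = 5.4 cm
32,325 = 1.118 × 10⁻⁵ × 5.4 × N²
N² = 32,325 / (6.0372 × 10⁻⁵) = 535,430,332
N ≈ √535,430,332 ≈ 23,139.4

23150 RPM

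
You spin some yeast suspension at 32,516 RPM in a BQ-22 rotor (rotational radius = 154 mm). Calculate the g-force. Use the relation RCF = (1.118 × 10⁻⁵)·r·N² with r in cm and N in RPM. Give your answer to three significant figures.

≈ 182000 g

r = 154 mm = 15.4 cm
RCF = 1.118 × 10⁻⁵ × 15.4 × (32516)² = 1.118 × 10⁻⁵ × 15.4 × 1,057,290,256 ≈ 182,035.8 × g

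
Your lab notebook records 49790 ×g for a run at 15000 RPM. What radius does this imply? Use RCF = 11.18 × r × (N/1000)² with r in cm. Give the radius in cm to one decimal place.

49790 = 11.18 × r × (15)²
r = 49790 / (11.18 × 225) = 49790 / 2515.5 ≈ 19.793 cm

r ≈ 19.8 cm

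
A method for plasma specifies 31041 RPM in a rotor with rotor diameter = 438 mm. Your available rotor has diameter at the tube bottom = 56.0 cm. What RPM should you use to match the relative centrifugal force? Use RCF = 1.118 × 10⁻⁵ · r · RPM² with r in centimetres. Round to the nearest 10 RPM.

Original rotor: r = 438 mm / 2 = 219 mm = 21.9 cm
RCF = 1.118 × 10⁻⁵ × r × N²
RCF_original = 1.118 × 10⁻⁵ × 21.9 × (31041)² = 1.118 × 10⁻⁵ × 21.9 × 963,543,681 ≈ 235,916 × g
Your rotor: r = 56.0 / 2 = 28 cm
235,916 = 1.118 × 10⁻⁵ × 28 × N²
N² = 235,916 / (31.304 × 10⁻⁵) = 753,628,929
N ≈ √753,628,929 ≈ 27,452.3

≈ 27450 RPM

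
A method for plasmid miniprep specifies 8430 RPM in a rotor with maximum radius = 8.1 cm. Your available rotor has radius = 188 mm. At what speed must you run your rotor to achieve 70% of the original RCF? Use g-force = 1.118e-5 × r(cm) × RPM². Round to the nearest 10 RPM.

≈ 4630 RPM

RCF_original = 1.118 × 10⁻⁵ × 8.1 × (8430)² = 1.118 × 10⁻⁵ × 8.1 × 71,064,900 ≈ 6,435.5 × g
Target RCF = 0.7 × 6,435.5 ≈ 4,504.8 × g
Your rotor: r = 188 mm = 18.8 cm
4,504.8 = 1.118 × 10⁻⁵ × 18.8 × N²
N² = 4,504.8 / (21.0184 × 10⁻⁵) = 21,432,649
N ≈ √21,432,649 ≈ 4,629.5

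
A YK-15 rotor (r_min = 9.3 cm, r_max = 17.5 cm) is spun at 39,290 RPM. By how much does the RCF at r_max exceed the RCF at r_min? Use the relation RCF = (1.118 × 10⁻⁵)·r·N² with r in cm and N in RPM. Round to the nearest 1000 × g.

142000 g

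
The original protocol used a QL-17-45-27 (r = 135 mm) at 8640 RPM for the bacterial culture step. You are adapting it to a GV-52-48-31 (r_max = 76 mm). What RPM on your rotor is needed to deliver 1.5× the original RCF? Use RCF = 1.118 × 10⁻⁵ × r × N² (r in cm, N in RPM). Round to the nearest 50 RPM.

Original rotor: r = 135 mm = 13.5 cm
RCF_original = 1.118 × 10⁻⁵ × 13.5 × (8640)² = 1.118 × 10⁻⁵ × 13.5 × 74,649,600 ≈ 11,266.9 × g
Target RCF = 1.5 × 11,266.9 ≈ 16,900.3 × g
Your rotor: r = 76 mm = 7.6 cm
16,900.3 = 1.118 × 10⁻⁵ × 7.6 × N²
N² = 16,900.3 / (8.4968 × 10⁻⁵) = 198,901,940
N ≈ √198,901,940 ≈ 14,103.3

14100 RPM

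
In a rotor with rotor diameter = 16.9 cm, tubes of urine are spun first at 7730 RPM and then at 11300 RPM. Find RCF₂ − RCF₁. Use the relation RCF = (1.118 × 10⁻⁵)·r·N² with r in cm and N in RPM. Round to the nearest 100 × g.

≈ 6400 g

r = 16.9 / 2 = 8.45 cm
RCF₁ = 1.118 × 10⁻⁵ × 8.45 × (7730)² = 1.118 × 10⁻⁵ × 8.45 × 59,752,900 ≈ 5,644.9 × g
RCF₂ = 1.118 × 10⁻⁵ × 8.45 × (11300)² = 1.118 × 10⁻⁵ × 8.45 × 127,690,000 ≈ 12,063 × g
Increase = 12,063 − 5,644.9 = 6,418.1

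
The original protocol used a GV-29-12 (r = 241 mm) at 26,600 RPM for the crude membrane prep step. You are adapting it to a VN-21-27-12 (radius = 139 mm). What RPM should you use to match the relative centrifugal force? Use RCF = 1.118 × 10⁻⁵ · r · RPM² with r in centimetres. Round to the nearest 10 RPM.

Original rotor: r = 241 mm = 24.1 cm
RCF_original = 1.118 × 10⁻⁵ × 24.1 × (26600)² = 1.118 × 10⁻⁵ × 24.1 × 707,560,000 ≈ 190,643.6 × g
Your rotor: r = 139 mm = 13.9 cm
190,643.6 = 1.118 × 10⁻⁵ × 13.9 × N²
N² = 190,643.6 / (15.5402 × 10⁻⁵) = 1,226,777,004
N ≈ √1,226,777,004 ≈ 35,025.4

35030 RPM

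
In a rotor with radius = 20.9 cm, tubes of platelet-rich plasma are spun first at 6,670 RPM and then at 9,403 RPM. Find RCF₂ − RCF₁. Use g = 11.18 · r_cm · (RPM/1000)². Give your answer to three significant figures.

10300 ×g

RCF₁ = 11.18 × 20.9 × (6.67)² = 11.18 × 20.9 × 44.4889 ≈ 10,395.4 × g
RCF₂ = 11.18 × 20.9 × (9.403)² = 11.18 × 20.9 × 88.416409 ≈ 20,659.6 × g
Increase = 20,659.6 − 10,395.4 = 10,264.2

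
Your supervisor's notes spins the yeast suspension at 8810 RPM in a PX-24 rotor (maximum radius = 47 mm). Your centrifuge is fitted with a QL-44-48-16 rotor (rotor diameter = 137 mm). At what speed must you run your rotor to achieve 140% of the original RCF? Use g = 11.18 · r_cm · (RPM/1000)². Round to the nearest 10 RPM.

≈ 8630 RPM

Original rotor: r = 47 mm = 4.7 cm
RCF_original = 11.18 × 4.7 × (8.81)² = 11.18 × 4.7 × 77.6161 ≈ 4,078.4 × g
Target RCF = 1.4 × 4,078.4 ≈ 5,709.8 × g
Your rotor: r = 137 mm / 2 = 68.5 mm = 6.85 cm
5,709.8 = 11.18 × 6.85 × (N/1000)²
(N/1000)² = 5,709.8 / 76.583 = 74.55702
N = 1000 × √74.55702 ≈ 8,634.6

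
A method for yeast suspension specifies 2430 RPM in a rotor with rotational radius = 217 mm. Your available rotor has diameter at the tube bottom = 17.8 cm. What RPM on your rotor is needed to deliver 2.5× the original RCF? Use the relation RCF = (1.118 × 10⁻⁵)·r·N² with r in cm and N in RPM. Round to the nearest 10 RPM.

Original rotor: r = 217 mm = 21.7 cm
RCF_original = 1.118 × 10⁻⁵ × 21.7 × (2430)² = 1.118 × 10⁻⁵ × 21.7 × 5,904,900 ≈ 1,432.6 × g
Target RCF = 2.5 × 1,432.6 ≈ 3,581.5 × g
Your rotor: r = 17.8 / 2 = 8.9 cm
3,581.5 = 1.118 × 10⁻⁵ × 8.9 × N²
N² = 3,581.5 / (9.9502 × 10⁻⁵) = 35,994,251
N ≈ √35,994,251 ≈ 5,999.5

≈ 6000 RPM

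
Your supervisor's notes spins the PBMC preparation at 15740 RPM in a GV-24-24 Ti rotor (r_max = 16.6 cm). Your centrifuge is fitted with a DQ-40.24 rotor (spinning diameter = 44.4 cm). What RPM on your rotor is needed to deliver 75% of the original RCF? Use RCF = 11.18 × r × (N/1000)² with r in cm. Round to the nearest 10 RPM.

RCF_original = 11.18 × 16.6 × (15.74)² = 11.18 × 16.6 × 247.7476 ≈ 45,979 × g
Target RCF = 0.75 × 45,979 ≈ 34,484.2 × g
Your rotor: r = 44.4 / 2 = 22.2 cm
34,484.2 = 11.18 × 22.2 × (N/1000)²
(N/1000)² = 34,484.2 / 248.196 = 138.9394
N = 1000 × √138.9394 ≈ 11,787.3

11790 RPM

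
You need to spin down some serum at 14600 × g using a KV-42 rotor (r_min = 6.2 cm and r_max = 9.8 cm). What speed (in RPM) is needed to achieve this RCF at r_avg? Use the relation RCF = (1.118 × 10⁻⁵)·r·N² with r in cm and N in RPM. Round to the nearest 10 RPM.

N ≈ 12780 RPM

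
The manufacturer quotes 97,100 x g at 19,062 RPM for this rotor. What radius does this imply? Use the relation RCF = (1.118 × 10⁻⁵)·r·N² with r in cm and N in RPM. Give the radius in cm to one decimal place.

97100 = 1.118 × 10⁻⁵ × r × (19062)²
r = 97100 / (1.118 × 10⁻⁵ × 363,359,844) = 97100 / 4062.363 ≈ 23.902 cm

23.9 cm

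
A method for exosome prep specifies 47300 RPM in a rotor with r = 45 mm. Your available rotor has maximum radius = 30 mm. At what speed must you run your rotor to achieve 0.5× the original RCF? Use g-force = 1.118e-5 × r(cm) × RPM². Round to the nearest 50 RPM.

Original rotor: r = 45 mm = 4.5 cm
RCF_original = 1.118 × 10⁻⁵ × 4.5 × (47300)² = 1.118 × 10⁻⁵ × 4.5 × 2,237,290,000 ≈ 112,558.1 × g
Target RCF = 0.5 × 112,558.1 ≈ 56,279.1 × g
Your rotor: r = 30 mm = 3.0 cm
56,279.1 = 1.118 × 10⁻⁵ × 3 × N²
N² = 56,279.1 / (3.354 × 10⁻⁵) = 1,677,969,589
N ≈ √1,677,969,589 ≈ 40,963.0

40950 RPM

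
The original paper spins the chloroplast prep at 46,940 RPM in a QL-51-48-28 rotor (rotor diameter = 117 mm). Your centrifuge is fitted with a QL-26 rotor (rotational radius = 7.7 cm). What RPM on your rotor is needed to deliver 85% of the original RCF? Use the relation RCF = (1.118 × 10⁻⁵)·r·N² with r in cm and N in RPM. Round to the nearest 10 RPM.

Original rotor: r = 117 mm / 2 = 58.5 mm = 5.85 cm
RCF_original = 1.118 × 10⁻⁵ × 5.85 × (46940)² = 1.118 × 10⁻⁵ × 5.85 × 2,203,363,600 ≈ 144,106.6 × g
Target RCF = 0.85 × 144,106.6 ≈ 122,490.6 × g
122,490.6 = 1.118 × 10⁻⁵ × 7.7 × N²
N² = 122,490.6 / (8.6086 × 10⁻⁵) = 1,422,886,416
N ≈ √1,422,886,416 ≈ 37,721.2

≈ 37720 RPM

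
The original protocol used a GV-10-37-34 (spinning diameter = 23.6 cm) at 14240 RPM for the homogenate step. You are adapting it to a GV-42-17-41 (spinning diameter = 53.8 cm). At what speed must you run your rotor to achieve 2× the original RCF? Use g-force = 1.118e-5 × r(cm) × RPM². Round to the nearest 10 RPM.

13340 RPM

Original rotor: r = 23.6 / 2 = 11.8 cm
RCF_original = 1.118 × 10⁻⁵ × 11.8 × (14240)² = 1.118 × 10⁻⁵ × 11.8 × 202,777,600 ≈ 26,751.2 × g
Target RCF = 2 × 26,751.2 ≈ 53,502.4 × g
Your rotor: r = 53.8 / 2 = 26.9 cm
53,502.4 = 1.118 × 10⁻⁵ × 26.9 × N²
N² = 53,502.4 / (30.0742 × 10⁻⁵) = 177,901,324
N ≈ √177,901,324 ≈ 13,338.0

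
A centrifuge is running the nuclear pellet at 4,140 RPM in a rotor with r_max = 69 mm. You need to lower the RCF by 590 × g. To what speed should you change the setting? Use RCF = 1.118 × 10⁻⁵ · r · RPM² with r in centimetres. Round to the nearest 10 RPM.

N₂ ≈ 3080 RPM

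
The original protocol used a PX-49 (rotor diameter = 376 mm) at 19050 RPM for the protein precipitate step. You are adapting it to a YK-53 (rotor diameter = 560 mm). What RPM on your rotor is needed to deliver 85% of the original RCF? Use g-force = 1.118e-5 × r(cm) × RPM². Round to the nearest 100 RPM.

≈ 14400 RPM

Original rotor: r = 376 mm / 2 = 188 mm = 18.8 cm
RCF_original = 1.118 × 10⁻⁵ × 18.8 × (19050)² = 1.118 × 10⁻⁵ × 18.8 × 362,902,500 ≈ 76,276.3 × g
Target RCF = 0.85 × 76,276.3 ≈ 64,834.9 × g
Your rotor: r = 560 mm / 2 = 280 mm = 28 cm
64,834.9 = 1.118 × 10⁻⁵ × 28 × N²
N² = 64,834.9 / (31.304 × 10⁻⁵) = 207,113,787
N ≈ √207,113,787 ≈ 14,391.4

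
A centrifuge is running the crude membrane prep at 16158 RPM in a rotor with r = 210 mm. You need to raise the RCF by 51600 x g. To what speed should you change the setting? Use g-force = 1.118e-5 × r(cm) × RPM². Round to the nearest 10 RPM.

r = 210 mm = 21.0 cm
Current RCF = 1.118 × 10⁻⁵ × 21 × (16158)² = 1.118 × 10⁻⁵ × 21 × 261,080,964 ≈ 61,296.6 × g
Target RCF = 61,296.6 + 51,600 = 112,896.6 × g
N² = 112,896.6 / (23.478 × 10⁻⁵) = 480,861,232
N ≈ √480,861,232 ≈ 21,928.5

N₂ ≈ 21930 RPM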